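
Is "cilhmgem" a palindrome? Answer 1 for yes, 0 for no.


Input: cilhmgem
Reversed: megmhlic
  Compare pos 0 ('c') with pos 7 ('m'): MISMATCH
  Compare pos 1 ('i') with pos 6 ('e'): MISMATCH
  Compare pos 2 ('l') with pos 5 ('g'): MISMATCH
  Compare pos 3 ('h') with pos 4 ('m'): MISMATCH
Result: not a palindrome

0


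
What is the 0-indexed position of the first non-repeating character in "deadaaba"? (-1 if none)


Input: deadaaba
Character frequencies:
  'a': 4
  'b': 1
  'd': 2
  'e': 1
Scanning left to right for freq == 1:
  Position 0 ('d'): freq=2, skip
  Position 1 ('e'): unique! => answer = 1

1


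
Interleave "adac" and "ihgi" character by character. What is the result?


Interleaving "adac" and "ihgi":
  Position 0: 'a' from first, 'i' from second => "ai"
  Position 1: 'd' from first, 'h' from second => "dh"
  Position 2: 'a' from first, 'g' from second => "ag"
  Position 3: 'c' from first, 'i' from second => "ci"
Result: aidhagci

aidhagci


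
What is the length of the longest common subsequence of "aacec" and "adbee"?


LCS of "aacec" and "adbee"
DP table:
           a    d    b    e    e
      0    0    0    0    0    0
  a   0    1    1    1    1    1
  a   0    1    1    1    1    1
  c   0    1    1    1    1    1
  e   0    1    1    1    2    2
  c   0    1    1    1    2    2
LCS length = dp[5][5] = 2

2


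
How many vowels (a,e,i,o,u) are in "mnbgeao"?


Input: mnbgeao
Checking each character:
  'm' at position 0: consonant
  'n' at position 1: consonant
  'b' at position 2: consonant
  'g' at position 3: consonant
  'e' at position 4: vowel (running total: 1)
  'a' at position 5: vowel (running total: 2)
  'o' at position 6: vowel (running total: 3)
Total vowels: 3

3


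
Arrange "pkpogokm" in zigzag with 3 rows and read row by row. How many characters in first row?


Zigzag "pkpogokm" into 3 rows:
Placing characters:
  'p' => row 0
  'k' => row 1
  'p' => row 2
  'o' => row 1
  'g' => row 0
  'o' => row 1
  'k' => row 2
  'm' => row 1
Rows:
  Row 0: "pg"
  Row 1: "koom"
  Row 2: "pk"
First row length: 2

2


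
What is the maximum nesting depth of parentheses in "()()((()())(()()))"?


Input: "()()((()())(()()))"
Tracking depth:
  Position 0 '(': depth becomes 1
  Position 1 ')': depth becomes 0
  Position 2 '(': depth becomes 1
  Position 3 ')': depth becomes 0
  Position 4 '(': depth becomes 1
  Position 5 '(': depth becomes 2
  Position 6 '(': depth becomes 3
  Position 7 ')': depth becomes 2
  Position 8 '(': depth becomes 3
  Position 9 ')': depth becomes 2
  Position 10 ')': depth becomes 1
  Position 11 '(': depth becomes 2
  Position 12 '(': depth becomes 3
  Position 13 ')': depth becomes 2
  Position 14 '(': depth becomes 3
  Position 15 ')': depth becomes 2
  Position 16 ')': depth becomes 1
  Position 17 ')': depth becomes 0
Maximum depth reached: 3

3


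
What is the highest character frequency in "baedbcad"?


Input: baedbcad
Character counts:
  'a': 2
  'b': 2
  'c': 1
  'd': 2
  'e': 1
Maximum frequency: 2

2


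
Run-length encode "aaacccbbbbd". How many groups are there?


Input: aaacccbbbbd
Scanning for consecutive runs:
  Group 1: 'a' x 3 (positions 0-2)
  Group 2: 'c' x 3 (positions 3-5)
  Group 3: 'b' x 4 (positions 6-9)
  Group 4: 'd' x 1 (positions 10-10)
Total groups: 4

4


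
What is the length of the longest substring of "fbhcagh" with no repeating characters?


Input: "fbhcagh"
Sliding window (track last position of each char):
  Position 0 ('f'): window [0,0] length 1 -- new best
  Position 1 ('b'): window [0,1] length 2 -- new best
  Position 2 ('h'): window [0,2] length 3 -- new best
  Position 3 ('c'): window [0,3] length 4 -- new best
  Position 4 ('a'): window [0,4] length 5 -- new best
  Position 5 ('g'): window [0,5] length 6 -- new best
  Position 6 ('h'): repeat (last at 2), move window start to 3
  Position 6 ('h'): window [3,6] length 4
Longest substring with no repeats: "fbhcag" with length 6

6


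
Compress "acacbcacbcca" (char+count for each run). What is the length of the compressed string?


Input: acacbcacbcca
Runs:
  'a' x 1 => "a1"
  'c' x 1 => "c1"
  'a' x 1 => "a1"
  'c' x 1 => "c1"
  'b' x 1 => "b1"
  'c' x 1 => "c1"
  'a' x 1 => "a1"
  'c' x 1 => "c1"
  'b' x 1 => "b1"
  'c' x 2 => "c2"
  'a' x 1 => "a1"
Compressed: "a1c1a1c1b1c1a1c1b1c2a1"
Compressed length: 22

22


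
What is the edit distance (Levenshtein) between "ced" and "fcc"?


Computing edit distance: "ced" -> "fcc"
DP table:
           f    c    c
      0    1    2    3
  c   1    1    1    2
  e   2    2    2    2
  d   3    3    3    3
Edit distance = dp[3][3] = 3

3


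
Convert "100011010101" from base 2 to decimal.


Input: "100011010101" in base 2
Positional expansion:
  Digit '1' (value 1) x 2^11 = 2048
  Digit '0' (value 0) x 2^10 = 0
  Digit '0' (value 0) x 2^9 = 0
  Digit '0' (value 0) x 2^8 = 0
  Digit '1' (value 1) x 2^7 = 128
  Digit '1' (value 1) x 2^6 = 64
  Digit '0' (value 0) x 2^5 = 0
  Digit '1' (value 1) x 2^4 = 16
  Digit '0' (value 0) x 2^3 = 0
  Digit '1' (value 1) x 2^2 = 4
  Digit '0' (value 0) x 2^1 = 0
  Digit '1' (value 1) x 2^0 = 1
Sum = 2261

2261


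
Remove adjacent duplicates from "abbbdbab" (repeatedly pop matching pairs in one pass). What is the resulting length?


Input: abbbdbab
Stack-based adjacent duplicate removal:
  Read 'a': push. Stack: a
  Read 'b': push. Stack: ab
  Read 'b': matches stack top 'b' => pop. Stack: a
  Read 'b': push. Stack: ab
  Read 'd': push. Stack: abd
  Read 'b': push. Stack: abdb
  Read 'a': push. Stack: abdba
  Read 'b': push. Stack: abdbab
Final stack: "abdbab" (length 6)

6


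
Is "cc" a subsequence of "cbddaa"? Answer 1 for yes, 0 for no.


Check if "cc" is a subsequence of "cbddaa"
Greedy scan:
  Position 0 ('c'): matches sub[0] = 'c'
  Position 1 ('b'): no match needed
  Position 2 ('d'): no match needed
  Position 3 ('d'): no match needed
  Position 4 ('a'): no match needed
  Position 5 ('a'): no match needed
Only matched 1/2 characters => not a subsequence

0


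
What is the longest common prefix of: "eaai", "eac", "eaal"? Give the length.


Words: eaai, eac, eaal
  Position 0: all 'e' => match
  Position 1: all 'a' => match
  Position 2: ('a', 'c', 'a') => mismatch, stop
LCP = "ea" (length 2)

2


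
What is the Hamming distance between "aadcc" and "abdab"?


Comparing "aadcc" and "abdab" position by position:
  Position 0: 'a' vs 'a' => same
  Position 1: 'a' vs 'b' => differ
  Position 2: 'd' vs 'd' => same
  Position 3: 'c' vs 'a' => differ
  Position 4: 'c' vs 'b' => differ
Total differences (Hamming distance): 3

3


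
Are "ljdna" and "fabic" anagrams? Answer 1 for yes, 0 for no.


Strings: "ljdna", "fabic"
Sorted first:  adjln
Sorted second: abcfi
Differ at position 1: 'd' vs 'b' => not anagrams

0


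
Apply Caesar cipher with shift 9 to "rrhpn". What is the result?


Caesar cipher: shift "rrhpn" by 9
  'r' (pos 17) + 9 = pos 0 = 'a'
  'r' (pos 17) + 9 = pos 0 = 'a'
  'h' (pos 7) + 9 = pos 16 = 'q'
  'p' (pos 15) + 9 = pos 24 = 'y'
  'n' (pos 13) + 9 = pos 22 = 'w'
Result: aaqyw

aaqyw


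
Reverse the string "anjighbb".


Input: anjighbb
Reading characters right to left:
  Position 7: 'b'
  Position 6: 'b'
  Position 5: 'h'
  Position 4: 'g'
  Position 3: 'i'
  Position 2: 'j'
  Position 1: 'n'
  Position 0: 'a'
Reversed: bbhgijna

bbhgijna


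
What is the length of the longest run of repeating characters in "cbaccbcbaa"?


Input: "cbaccbcbaa"
Scanning for longest run:
  Position 1 ('b'): new char, reset run to 1
  Position 2 ('a'): new char, reset run to 1
  Position 3 ('c'): new char, reset run to 1
  Position 4 ('c'): continues run of 'c', length=2
  Position 5 ('b'): new char, reset run to 1
  Position 6 ('c'): new char, reset run to 1
  Position 7 ('b'): new char, reset run to 1
  Position 8 ('a'): new char, reset run to 1
  Position 9 ('a'): continues run of 'a', length=2
Longest run: 'c' with length 2

2


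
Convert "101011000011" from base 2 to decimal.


Input: "101011000011" in base 2
Positional expansion:
  Digit '1' (value 1) x 2^11 = 2048
  Digit '0' (value 0) x 2^10 = 0
  Digit '1' (value 1) x 2^9 = 512
  Digit '0' (value 0) x 2^8 = 0
  Digit '1' (value 1) x 2^7 = 128
  Digit '1' (value 1) x 2^6 = 64
  Digit '0' (value 0) x 2^5 = 0
  Digit '0' (value 0) x 2^4 = 0
  Digit '0' (value 0) x 2^3 = 0
  Digit '0' (value 0) x 2^2 = 0
  Digit '1' (value 1) x 2^1 = 2
  Digit '1' (value 1) x 2^0 = 1
Sum = 2755

2755


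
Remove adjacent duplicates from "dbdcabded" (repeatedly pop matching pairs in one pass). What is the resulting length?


Input: dbdcabded
Stack-based adjacent duplicate removal:
  Read 'd': push. Stack: d
  Read 'b': push. Stack: db
  Read 'd': push. Stack: dbd
  Read 'c': push. Stack: dbdc
  Read 'a': push. Stack: dbdca
  Read 'b': push. Stack: dbdcab
  Read 'd': push. Stack: dbdcabd
  Read 'e': push. Stack: dbdcabde
  Read 'd': push. Stack: dbdcabded
Final stack: "dbdcabded" (length 9)

9


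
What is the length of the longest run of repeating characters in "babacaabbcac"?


Input: "babacaabbcac"
Scanning for longest run:
  Position 1 ('a'): new char, reset run to 1
  Position 2 ('b'): new char, reset run to 1
  Position 3 ('a'): new char, reset run to 1
  Position 4 ('c'): new char, reset run to 1
  Position 5 ('a'): new char, reset run to 1
  Position 6 ('a'): continues run of 'a', length=2
  Position 7 ('b'): new char, reset run to 1
  Position 8 ('b'): continues run of 'b', length=2
  Position 9 ('c'): new char, reset run to 1
  Position 10 ('a'): new char, reset run to 1
  Position 11 ('c'): new char, reset run to 1
Longest run: 'a' with length 2

2


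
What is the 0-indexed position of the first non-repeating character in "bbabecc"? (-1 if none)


Input: bbabecc
Character frequencies:
  'a': 1
  'b': 3
  'c': 2
  'e': 1
Scanning left to right for freq == 1:
  Position 0 ('b'): freq=3, skip
  Position 1 ('b'): freq=3, skip
  Position 2 ('a'): unique! => answer = 2

2


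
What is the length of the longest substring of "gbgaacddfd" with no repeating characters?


Input: "gbgaacddfd"
Sliding window (track last position of each char):
  Position 0 ('g'): window [0,0] length 1 -- new best
  Position 1 ('b'): window [0,1] length 2 -- new best
  Position 2 ('g'): repeat (last at 0), move window start to 1
  Position 2 ('g'): window [1,2] length 2
  Position 3 ('a'): window [1,3] length 3 -- new best
  Position 4 ('a'): repeat (last at 3), move window start to 4
  Position 4 ('a'): window [4,4] length 1
  Position 5 ('c'): window [4,5] length 2
  Position 6 ('d'): window [4,6] length 3
  Position 7 ('d'): repeat (last at 6), move window start to 7
  Position 7 ('d'): window [7,7] length 1
  Position 8 ('f'): window [7,8] length 2
  Position 9 ('d'): repeat (last at 7), move window start to 8
  Position 9 ('d'): window [8,9] length 2
Longest substring with no repeats: "bga" with length 3

3


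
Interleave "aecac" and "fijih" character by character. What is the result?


Interleaving "aecac" and "fijih":
  Position 0: 'a' from first, 'f' from second => "af"
  Position 1: 'e' from first, 'i' from second => "ei"
  Position 2: 'c' from first, 'j' from second => "cj"
  Position 3: 'a' from first, 'i' from second => "ai"
  Position 4: 'c' from first, 'h' from second => "ch"
Result: afeicjaich

afeicjaich


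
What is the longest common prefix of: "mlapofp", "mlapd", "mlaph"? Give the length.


Words: mlapofp, mlapd, mlaph
  Position 0: all 'm' => match
  Position 1: all 'l' => match
  Position 2: all 'a' => match
  Position 3: all 'p' => match
  Position 4: ('o', 'd', 'h') => mismatch, stop
LCP = "mlap" (length 4)

4


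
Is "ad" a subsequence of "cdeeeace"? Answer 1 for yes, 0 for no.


Check if "ad" is a subsequence of "cdeeeace"
Greedy scan:
  Position 0 ('c'): no match needed
  Position 1 ('d'): no match needed
  Position 2 ('e'): no match needed
  Position 3 ('e'): no match needed
  Position 4 ('e'): no match needed
  Position 5 ('a'): matches sub[0] = 'a'
  Position 6 ('c'): no match needed
  Position 7 ('e'): no match needed
Only matched 1/2 characters => not a subsequence

0


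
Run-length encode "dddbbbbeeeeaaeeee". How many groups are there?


Input: dddbbbbeeeeaaeeee
Scanning for consecutive runs:
  Group 1: 'd' x 3 (positions 0-2)
  Group 2: 'b' x 4 (positions 3-6)
  Group 3: 'e' x 4 (positions 7-10)
  Group 4: 'a' x 2 (positions 11-12)
  Group 5: 'e' x 4 (positions 13-16)
Total groups: 5

5


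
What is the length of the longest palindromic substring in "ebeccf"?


Input: "ebeccf"
Checking substrings for palindromes:
  [0:3] "ebe" (len 3) => palindrome
  [3:5] "cc" (len 2) => palindrome
Longest palindromic substring: "ebe" with length 3

3


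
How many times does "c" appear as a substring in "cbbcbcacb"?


Searching for "c" in "cbbcbcacb"
Scanning each position:
  Position 0: "c" => MATCH
  Position 1: "b" => no
  Position 2: "b" => no
  Position 3: "c" => MATCH
  Position 4: "b" => no
  Position 5: "c" => MATCH
  Position 6: "a" => no
  Position 7: "c" => MATCH
  Position 8: "b" => no
Total occurrences: 4

4


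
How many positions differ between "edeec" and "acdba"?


Comparing "edeec" and "acdba" position by position:
  Position 0: 'e' vs 'a' => DIFFER
  Position 1: 'd' vs 'c' => DIFFER
  Position 2: 'e' vs 'd' => DIFFER
  Position 3: 'e' vs 'b' => DIFFER
  Position 4: 'c' vs 'a' => DIFFER
Positions that differ: 5

5


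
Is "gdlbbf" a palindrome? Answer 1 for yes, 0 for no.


Input: gdlbbf
Reversed: fbbldg
  Compare pos 0 ('g') with pos 5 ('f'): MISMATCH
  Compare pos 1 ('d') with pos 4 ('b'): MISMATCH
  Compare pos 2 ('l') with pos 3 ('b'): MISMATCH
Result: not a palindrome

0


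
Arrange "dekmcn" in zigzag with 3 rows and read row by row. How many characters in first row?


Zigzag "dekmcn" into 3 rows:
Placing characters:
  'd' => row 0
  'e' => row 1
  'k' => row 2
  'm' => row 1
  'c' => row 0
  'n' => row 1
Rows:
  Row 0: "dc"
  Row 1: "emn"
  Row 2: "k"
First row length: 2

2


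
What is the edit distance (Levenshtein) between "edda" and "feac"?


Computing edit distance: "edda" -> "feac"
DP table:
           f    e    a    c
      0    1    2    3    4
  e   1    1    1    2    3
  d   2    2    2    2    3
  d   3    3    3    3    3
  a   4    4    4    3    4
Edit distance = dp[4][4] = 4

4


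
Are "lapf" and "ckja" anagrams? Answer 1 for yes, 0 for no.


Strings: "lapf", "ckja"
Sorted first:  aflp
Sorted second: acjk
Differ at position 1: 'f' vs 'c' => not anagrams

0


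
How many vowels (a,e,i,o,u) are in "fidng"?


Input: fidng
Checking each character:
  'f' at position 0: consonant
  'i' at position 1: vowel (running total: 1)
  'd' at position 2: consonant
  'n' at position 3: consonant
  'g' at position 4: consonant
Total vowels: 1

1


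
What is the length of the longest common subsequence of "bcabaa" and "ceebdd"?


LCS of "bcabaa" and "ceebdd"
DP table:
           c    e    e    b    d    d
      0    0    0    0    0    0    0
  b   0    0    0    0    1    1    1
  c   0    1    1    1    1    1    1
  a   0    1    1    1    1    1    1
  b   0    1    1    1    2    2    2
  a   0    1    1    1    2    2    2
  a   0    1    1    1    2    2    2
LCS length = dp[6][6] = 2

2


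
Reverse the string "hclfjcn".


Input: hclfjcn
Reading characters right to left:
  Position 6: 'n'
  Position 5: 'c'
  Position 4: 'j'
  Position 3: 'f'
  Position 2: 'l'
  Position 1: 'c'
  Position 0: 'h'
Reversed: ncjflch

ncjflch


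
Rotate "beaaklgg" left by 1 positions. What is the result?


Input: "beaaklgg", rotate left by 1
First 1 characters: "b"
Remaining characters: "eaaklgg"
Concatenate remaining + first: "eaaklgg" + "b" = "eaaklggb"

eaaklggb


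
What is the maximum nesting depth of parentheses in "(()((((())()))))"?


Input: "(()((((())()))))"
Tracking depth:
  Position 0 '(': depth becomes 1
  Position 1 '(': depth becomes 2
  Position 2 ')': depth becomes 1
  Position 3 '(': depth becomes 2
  Position 4 '(': depth becomes 3
  Position 5 '(': depth becomes 4
  Position 6 '(': depth becomes 5
  Position 7 '(': depth becomes 6
  Position 8 ')': depth becomes 5
  Position 9 ')': depth becomes 4
  Position 10 '(': depth becomes 5
  Position 11 ')': depth becomes 4
  Position 12 ')': depth becomes 3
  Position 13 ')': depth becomes 2
  Position 14 ')': depth becomes 1
  Position 15 ')': depth becomes 0
Maximum depth reached: 6

6


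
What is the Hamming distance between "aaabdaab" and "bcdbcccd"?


Comparing "aaabdaab" and "bcdbcccd" position by position:
  Position 0: 'a' vs 'b' => differ
  Position 1: 'a' vs 'c' => differ
  Position 2: 'a' vs 'd' => differ
  Position 3: 'b' vs 'b' => same
  Position 4: 'd' vs 'c' => differ
  Position 5: 'a' vs 'c' => differ
  Position 6: 'a' vs 'c' => differ
  Position 7: 'b' vs 'd' => differ
Total differences (Hamming distance): 7

7


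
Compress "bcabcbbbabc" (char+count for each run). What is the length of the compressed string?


Input: bcabcbbbabc
Runs:
  'b' x 1 => "b1"
  'c' x 1 => "c1"
  'a' x 1 => "a1"
  'b' x 1 => "b1"
  'c' x 1 => "c1"
  'b' x 3 => "b3"
  'a' x 1 => "a1"
  'b' x 1 => "b1"
  'c' x 1 => "c1"
Compressed: "b1c1a1b1c1b3a1b1c1"
Compressed length: 18

18


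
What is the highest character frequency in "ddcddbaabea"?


Input: ddcddbaabea
Character counts:
  'a': 3
  'b': 2
  'c': 1
  'd': 4
  'e': 1
Maximum frequency: 4

4


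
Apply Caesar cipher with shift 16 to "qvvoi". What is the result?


Caesar cipher: shift "qvvoi" by 16
  'q' (pos 16) + 16 = pos 6 = 'g'
  'v' (pos 21) + 16 = pos 11 = 'l'
  'v' (pos 21) + 16 = pos 11 = 'l'
  'o' (pos 14) + 16 = pos 4 = 'e'
  'i' (pos 8) + 16 = pos 24 = 'y'
Result: glley

glley


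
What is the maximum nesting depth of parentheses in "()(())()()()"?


Input: "()(())()()()"
Tracking depth:
  Position 0 '(': depth becomes 1
  Position 1 ')': depth becomes 0
  Position 2 '(': depth becomes 1
  Position 3 '(': depth becomes 2
  Position 4 ')': depth becomes 1
  Position 5 ')': depth becomes 0
  Position 6 '(': depth becomes 1
  Position 7 ')': depth becomes 0
  Position 8 '(': depth becomes 1
  Position 9 ')': depth becomes 0
  Position 10 '(': depth becomes 1
  Position 11 ')': depth becomes 0
Maximum depth reached: 2

2


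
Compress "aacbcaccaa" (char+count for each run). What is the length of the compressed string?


Input: aacbcaccaa
Runs:
  'a' x 2 => "a2"
  'c' x 1 => "c1"
  'b' x 1 => "b1"
  'c' x 1 => "c1"
  'a' x 1 => "a1"
  'c' x 2 => "c2"
  'a' x 2 => "a2"
Compressed: "a2c1b1c1a1c2a2"
Compressed length: 14

14


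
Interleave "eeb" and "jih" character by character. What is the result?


Interleaving "eeb" and "jih":
  Position 0: 'e' from first, 'j' from second => "ej"
  Position 1: 'e' from first, 'i' from second => "ei"
  Position 2: 'b' from first, 'h' from second => "bh"
Result: ejeibh

ejeibh


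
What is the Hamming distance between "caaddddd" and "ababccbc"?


Comparing "caaddddd" and "ababccbc" position by position:
  Position 0: 'c' vs 'a' => differ
  Position 1: 'a' vs 'b' => differ
  Position 2: 'a' vs 'a' => same
  Position 3: 'd' vs 'b' => differ
  Position 4: 'd' vs 'c' => differ
  Position 5: 'd' vs 'c' => differ
  Position 6: 'd' vs 'b' => differ
  Position 7: 'd' vs 'c' => differ
Total differences (Hamming distance): 7

7


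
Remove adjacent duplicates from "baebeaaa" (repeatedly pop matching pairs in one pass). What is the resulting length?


Input: baebeaaa
Stack-based adjacent duplicate removal:
  Read 'b': push. Stack: b
  Read 'a': push. Stack: ba
  Read 'e': push. Stack: bae
  Read 'b': push. Stack: baeb
  Read 'e': push. Stack: baebe
  Read 'a': push. Stack: baebea
  Read 'a': matches stack top 'a' => pop. Stack: baebe
  Read 'a': push. Stack: baebea
Final stack: "baebea" (length 6)

6


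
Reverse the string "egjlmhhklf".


Input: egjlmhhklf
Reading characters right to left:
  Position 9: 'f'
  Position 8: 'l'
  Position 7: 'k'
  Position 6: 'h'
  Position 5: 'h'
  Position 4: 'm'
  Position 3: 'l'
  Position 2: 'j'
  Position 1: 'g'
  Position 0: 'e'
Reversed: flkhhmljge

flkhhmljge


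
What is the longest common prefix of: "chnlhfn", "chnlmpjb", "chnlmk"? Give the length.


Words: chnlhfn, chnlmpjb, chnlmk
  Position 0: all 'c' => match
  Position 1: all 'h' => match
  Position 2: all 'n' => match
  Position 3: all 'l' => match
  Position 4: ('h', 'm', 'm') => mismatch, stop
LCP = "chnl" (length 4)

4


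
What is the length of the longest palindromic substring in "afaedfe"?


Input: "afaedfe"
Checking substrings for palindromes:
  [0:3] "afa" (len 3) => palindrome
Longest palindromic substring: "afa" with length 3

3


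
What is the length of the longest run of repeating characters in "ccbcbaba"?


Input: "ccbcbaba"
Scanning for longest run:
  Position 1 ('c'): continues run of 'c', length=2
  Position 2 ('b'): new char, reset run to 1
  Position 3 ('c'): new char, reset run to 1
  Position 4 ('b'): new char, reset run to 1
  Position 5 ('a'): new char, reset run to 1
  Position 6 ('b'): new char, reset run to 1
  Position 7 ('a'): new char, reset run to 1
Longest run: 'c' with length 2

2


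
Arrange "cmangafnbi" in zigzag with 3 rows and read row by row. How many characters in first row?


Zigzag "cmangafnbi" into 3 rows:
Placing characters:
  'c' => row 0
  'm' => row 1
  'a' => row 2
  'n' => row 1
  'g' => row 0
  'a' => row 1
  'f' => row 2
  'n' => row 1
  'b' => row 0
  'i' => row 1
Rows:
  Row 0: "cgb"
  Row 1: "mnani"
  Row 2: "af"
First row length: 3

3


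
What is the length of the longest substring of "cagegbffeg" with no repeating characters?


Input: "cagegbffeg"
Sliding window (track last position of each char):
  Position 0 ('c'): window [0,0] length 1 -- new best
  Position 1 ('a'): window [0,1] length 2 -- new best
  Position 2 ('g'): window [0,2] length 3 -- new best
  Position 3 ('e'): window [0,3] length 4 -- new best
  Position 4 ('g'): repeat (last at 2), move window start to 3
  Position 4 ('g'): window [3,4] length 2
  Position 5 ('b'): window [3,5] length 3
  Position 6 ('f'): window [3,6] length 4
  Position 7 ('f'): repeat (last at 6), move window start to 7
  Position 7 ('f'): window [7,7] length 1
  Position 8 ('e'): window [7,8] length 2
  Position 9 ('g'): window [7,9] length 3
Longest substring with no repeats: "cage" with length 4

4


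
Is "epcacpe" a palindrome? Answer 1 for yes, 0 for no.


Input: epcacpe
Reversed: epcacpe
  Compare pos 0 ('e') with pos 6 ('e'): match
  Compare pos 1 ('p') with pos 5 ('p'): match
  Compare pos 2 ('c') with pos 4 ('c'): match
Result: palindrome

1


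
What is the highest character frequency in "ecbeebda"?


Input: ecbeebda
Character counts:
  'a': 1
  'b': 2
  'c': 1
  'd': 1
  'e': 3
Maximum frequency: 3

3


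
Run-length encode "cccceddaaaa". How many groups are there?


Input: cccceddaaaa
Scanning for consecutive runs:
  Group 1: 'c' x 4 (positions 0-3)
  Group 2: 'e' x 1 (positions 4-4)
  Group 3: 'd' x 2 (positions 5-6)
  Group 4: 'a' x 4 (positions 7-10)
Total groups: 4

4


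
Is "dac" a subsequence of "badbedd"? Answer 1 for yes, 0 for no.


Check if "dac" is a subsequence of "badbedd"
Greedy scan:
  Position 0 ('b'): no match needed
  Position 1 ('a'): no match needed
  Position 2 ('d'): matches sub[0] = 'd'
  Position 3 ('b'): no match needed
  Position 4 ('e'): no match needed
  Position 5 ('d'): no match needed
  Position 6 ('d'): no match needed
Only matched 1/3 characters => not a subsequence

0


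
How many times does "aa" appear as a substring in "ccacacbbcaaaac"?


Searching for "aa" in "ccacacbbcaaaac"
Scanning each position:
  Position 0: "cc" => no
  Position 1: "ca" => no
  Position 2: "ac" => no
  Position 3: "ca" => no
  Position 4: "ac" => no
  Position 5: "cb" => no
  Position 6: "bb" => no
  Position 7: "bc" => no
  Position 8: "ca" => no
  Position 9: "aa" => MATCH
  Position 10: "aa" => MATCH
  Position 11: "aa" => MATCH
  Position 12: "ac" => no
Total occurrences: 3

3


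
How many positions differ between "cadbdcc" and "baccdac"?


Comparing "cadbdcc" and "baccdac" position by position:
  Position 0: 'c' vs 'b' => DIFFER
  Position 1: 'a' vs 'a' => same
  Position 2: 'd' vs 'c' => DIFFER
  Position 3: 'b' vs 'c' => DIFFER
  Position 4: 'd' vs 'd' => same
  Position 5: 'c' vs 'a' => DIFFER
  Position 6: 'c' vs 'c' => same
Positions that differ: 4

4


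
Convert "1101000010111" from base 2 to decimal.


Input: "1101000010111" in base 2
Positional expansion:
  Digit '1' (value 1) x 2^12 = 4096
  Digit '1' (value 1) x 2^11 = 2048
  Digit '0' (value 0) x 2^10 = 0
  Digit '1' (value 1) x 2^9 = 512
  Digit '0' (value 0) x 2^8 = 0
  Digit '0' (value 0) x 2^7 = 0
  Digit '0' (value 0) x 2^6 = 0
  Digit '0' (value 0) x 2^5 = 0
  Digit '1' (value 1) x 2^4 = 16
  Digit '0' (value 0) x 2^3 = 0
  Digit '1' (value 1) x 2^2 = 4
  Digit '1' (value 1) x 2^1 = 2
  Digit '1' (value 1) x 2^0 = 1
Sum = 6679

6679


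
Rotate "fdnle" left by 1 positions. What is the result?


Input: "fdnle", rotate left by 1
First 1 characters: "f"
Remaining characters: "dnle"
Concatenate remaining + first: "dnle" + "f" = "dnlef"

dnlef


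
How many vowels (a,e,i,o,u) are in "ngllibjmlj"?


Input: ngllibjmlj
Checking each character:
  'n' at position 0: consonant
  'g' at position 1: consonant
  'l' at position 2: consonant
  'l' at position 3: consonant
  'i' at position 4: vowel (running total: 1)
  'b' at position 5: consonant
  'j' at position 6: consonant
  'm' at position 7: consonant
  'l' at position 8: consonant
  'j' at position 9: consonant
Total vowels: 1

1


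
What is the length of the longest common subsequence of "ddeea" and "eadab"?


LCS of "ddeea" and "eadab"
DP table:
           e    a    d    a    b
      0    0    0    0    0    0
  d   0    0    0    1    1    1
  d   0    0    0    1    1    1
  e   0    1    1    1    1    1
  e   0    1    1    1    1    1
  a   0    1    2    2    2    2
LCS length = dp[5][5] = 2

2


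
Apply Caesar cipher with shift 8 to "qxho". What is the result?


Caesar cipher: shift "qxho" by 8
  'q' (pos 16) + 8 = pos 24 = 'y'
  'x' (pos 23) + 8 = pos 5 = 'f'
  'h' (pos 7) + 8 = pos 15 = 'p'
  'o' (pos 14) + 8 = pos 22 = 'w'
Result: yfpw

yfpw


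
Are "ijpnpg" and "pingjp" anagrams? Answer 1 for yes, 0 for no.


Strings: "ijpnpg", "pingjp"
Sorted first:  gijnpp
Sorted second: gijnpp
Sorted forms match => anagrams

1


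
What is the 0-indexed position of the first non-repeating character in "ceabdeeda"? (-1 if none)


Input: ceabdeeda
Character frequencies:
  'a': 2
  'b': 1
  'c': 1
  'd': 2
  'e': 3
Scanning left to right for freq == 1:
  Position 0 ('c'): unique! => answer = 0

0


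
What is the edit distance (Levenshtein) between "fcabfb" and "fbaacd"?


Computing edit distance: "fcabfb" -> "fbaacd"
DP table:
           f    b    a    a    c    d
      0    1    2    3    4    5    6
  f   1    0    1    2    3    4    5
  c   2    1    1    2    3    3    4
  a   3    2    2    1    2    3    4
  b   4    3    2    2    2    3    4
  f   5    4    3    3    3    3    4
  b   6    5    4    4    4    4    4
Edit distance = dp[6][6] = 4

4


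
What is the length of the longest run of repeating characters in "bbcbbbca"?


Input: "bbcbbbca"
Scanning for longest run:
  Position 1 ('b'): continues run of 'b', length=2
  Position 2 ('c'): new char, reset run to 1
  Position 3 ('b'): new char, reset run to 1
  Position 4 ('b'): continues run of 'b', length=2
  Position 5 ('b'): continues run of 'b', length=3
  Position 6 ('c'): new char, reset run to 1
  Position 7 ('a'): new char, reset run to 1
Longest run: 'b' with length 3

3


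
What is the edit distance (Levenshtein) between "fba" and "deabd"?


Computing edit distance: "fba" -> "deabd"
DP table:
           d    e    a    b    d
      0    1    2    3    4    5
  f   1    1    2    3    4    5
  b   2    2    2    3    3    4
  a   3    3    3    2    3    4
Edit distance = dp[3][5] = 4

4


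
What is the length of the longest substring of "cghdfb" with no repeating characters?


Input: "cghdfb"
Sliding window (track last position of each char):
  Position 0 ('c'): window [0,0] length 1 -- new best
  Position 1 ('g'): window [0,1] length 2 -- new best
  Position 2 ('h'): window [0,2] length 3 -- new best
  Position 3 ('d'): window [0,3] length 4 -- new best
  Position 4 ('f'): window [0,4] length 5 -- new best
  Position 5 ('b'): window [0,5] length 6 -- new best
Longest substring with no repeats: "cghdfb" with length 6

6


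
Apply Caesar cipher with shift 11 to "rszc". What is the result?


Caesar cipher: shift "rszc" by 11
  'r' (pos 17) + 11 = pos 2 = 'c'
  's' (pos 18) + 11 = pos 3 = 'd'
  'z' (pos 25) + 11 = pos 10 = 'k'
  'c' (pos 2) + 11 = pos 13 = 'n'
Result: cdkn

cdkn


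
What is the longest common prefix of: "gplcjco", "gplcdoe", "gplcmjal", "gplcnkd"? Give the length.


Words: gplcjco, gplcdoe, gplcmjal, gplcnkd
  Position 0: all 'g' => match
  Position 1: all 'p' => match
  Position 2: all 'l' => match
  Position 3: all 'c' => match
  Position 4: ('j', 'd', 'm', 'n') => mismatch, stop
LCP = "gplc" (length 4)

4


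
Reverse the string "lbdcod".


Input: lbdcod
Reading characters right to left:
  Position 5: 'd'
  Position 4: 'o'
  Position 3: 'c'
  Position 2: 'd'
  Position 1: 'b'
  Position 0: 'l'
Reversed: docdbl

docdbl


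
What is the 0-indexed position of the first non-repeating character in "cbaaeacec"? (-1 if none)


Input: cbaaeacec
Character frequencies:
  'a': 3
  'b': 1
  'c': 3
  'e': 2
Scanning left to right for freq == 1:
  Position 0 ('c'): freq=3, skip
  Position 1 ('b'): unique! => answer = 1

1


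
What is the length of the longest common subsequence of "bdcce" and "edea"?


LCS of "bdcce" and "edea"
DP table:
           e    d    e    a
      0    0    0    0    0
  b   0    0    0    0    0
  d   0    0    1    1    1
  c   0    0    1    1    1
  c   0    0    1    1    1
  e   0    1    1    2    2
LCS length = dp[5][4] = 2

2


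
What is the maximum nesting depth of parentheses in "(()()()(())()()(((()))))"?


Input: "(()()()(())()()(((()))))"
Tracking depth:
  Position 0 '(': depth becomes 1
  Position 1 '(': depth becomes 2
  Position 2 ')': depth becomes 1
  Position 3 '(': depth becomes 2
  Position 4 ')': depth becomes 1
  Position 5 '(': depth becomes 2
  Position 6 ')': depth becomes 1
  Position 7 '(': depth becomes 2
  Position 8 '(': depth becomes 3
  Position 9 ')': depth becomes 2
  Position 10 ')': depth becomes 1
  Position 11 '(': depth becomes 2
  Position 12 ')': depth becomes 1
  Position 13 '(': depth becomes 2
  Position 14 ')': depth becomes 1
  Position 15 '(': depth becomes 2
  Position 16 '(': depth becomes 3
  Position 17 '(': depth becomes 4
  Position 18 '(': depth becomes 5
  Position 19 ')': depth becomes 4
  Position 20 ')': depth becomes 3
  Position 21 ')': depth becomes 2
  Position 22 ')': depth becomes 1
  Position 23 ')': depth becomes 0
Maximum depth reached: 5

5


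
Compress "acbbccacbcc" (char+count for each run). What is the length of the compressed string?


Input: acbbccacbcc
Runs:
  'a' x 1 => "a1"
  'c' x 1 => "c1"
  'b' x 2 => "b2"
  'c' x 2 => "c2"
  'a' x 1 => "a1"
  'c' x 1 => "c1"
  'b' x 1 => "b1"
  'c' x 2 => "c2"
Compressed: "a1c1b2c2a1c1b1c2"
Compressed length: 16

16


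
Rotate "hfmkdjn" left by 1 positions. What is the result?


Input: "hfmkdjn", rotate left by 1
First 1 characters: "h"
Remaining characters: "fmkdjn"
Concatenate remaining + first: "fmkdjn" + "h" = "fmkdjnh"

fmkdjnh


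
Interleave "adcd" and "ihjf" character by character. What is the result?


Interleaving "adcd" and "ihjf":
  Position 0: 'a' from first, 'i' from second => "ai"
  Position 1: 'd' from first, 'h' from second => "dh"
  Position 2: 'c' from first, 'j' from second => "cj"
  Position 3: 'd' from first, 'f' from second => "df"
Result: aidhcjdf

aidhcjdf


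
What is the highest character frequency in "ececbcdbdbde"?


Input: ececbcdbdbde
Character counts:
  'b': 3
  'c': 3
  'd': 3
  'e': 3
Maximum frequency: 3

3


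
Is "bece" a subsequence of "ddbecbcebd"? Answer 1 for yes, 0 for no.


Check if "bece" is a subsequence of "ddbecbcebd"
Greedy scan:
  Position 0 ('d'): no match needed
  Position 1 ('d'): no match needed
  Position 2 ('b'): matches sub[0] = 'b'
  Position 3 ('e'): matches sub[1] = 'e'
  Position 4 ('c'): matches sub[2] = 'c'
  Position 5 ('b'): no match needed
  Position 6 ('c'): no match needed
  Position 7 ('e'): matches sub[3] = 'e'
  Position 8 ('b'): no match needed
  Position 9 ('d'): no match needed
All 4 characters matched => is a subsequence

1


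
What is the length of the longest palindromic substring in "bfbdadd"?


Input: "bfbdadd"
Checking substrings for palindromes:
  [0:3] "bfb" (len 3) => palindrome
  [3:6] "dad" (len 3) => palindrome
  [5:7] "dd" (len 2) => palindrome
Longest palindromic substring: "bfb" with length 3

3


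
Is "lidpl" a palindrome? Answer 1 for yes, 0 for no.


Input: lidpl
Reversed: lpdil
  Compare pos 0 ('l') with pos 4 ('l'): match
  Compare pos 1 ('i') with pos 3 ('p'): MISMATCH
Result: not a palindrome

0


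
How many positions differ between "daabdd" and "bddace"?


Comparing "daabdd" and "bddace" position by position:
  Position 0: 'd' vs 'b' => DIFFER
  Position 1: 'a' vs 'd' => DIFFER
  Position 2: 'a' vs 'd' => DIFFER
  Position 3: 'b' vs 'a' => DIFFER
  Position 4: 'd' vs 'c' => DIFFER
  Position 5: 'd' vs 'e' => DIFFER
Positions that differ: 6

6


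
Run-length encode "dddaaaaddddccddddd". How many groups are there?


Input: dddaaaaddddccddddd
Scanning for consecutive runs:
  Group 1: 'd' x 3 (positions 0-2)
  Group 2: 'a' x 4 (positions 3-6)
  Group 3: 'd' x 4 (positions 7-10)
  Group 4: 'c' x 2 (positions 11-12)
  Group 5: 'd' x 5 (positions 13-17)
Total groups: 5

5


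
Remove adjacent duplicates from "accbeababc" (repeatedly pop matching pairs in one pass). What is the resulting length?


Input: accbeababc
Stack-based adjacent duplicate removal:
  Read 'a': push. Stack: a
  Read 'c': push. Stack: ac
  Read 'c': matches stack top 'c' => pop. Stack: a
  Read 'b': push. Stack: ab
  Read 'e': push. Stack: abe
  Read 'a': push. Stack: abea
  Read 'b': push. Stack: abeab
  Read 'a': push. Stack: abeaba
  Read 'b': push. Stack: abeabab
  Read 'c': push. Stack: abeababc
Final stack: "abeababc" (length 8)

8


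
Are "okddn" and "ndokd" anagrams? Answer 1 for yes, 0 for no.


Strings: "okddn", "ndokd"
Sorted first:  ddkno
Sorted second: ddkno
Sorted forms match => anagrams

1


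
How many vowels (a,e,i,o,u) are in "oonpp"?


Input: oonpp
Checking each character:
  'o' at position 0: vowel (running total: 1)
  'o' at position 1: vowel (running total: 2)
  'n' at position 2: consonant
  'p' at position 3: consonant
  'p' at position 4: consonant
Total vowels: 2

2


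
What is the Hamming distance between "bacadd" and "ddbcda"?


Comparing "bacadd" and "ddbcda" position by position:
  Position 0: 'b' vs 'd' => differ
  Position 1: 'a' vs 'd' => differ
  Position 2: 'c' vs 'b' => differ
  Position 3: 'a' vs 'c' => differ
  Position 4: 'd' vs 'd' => same
  Position 5: 'd' vs 'a' => differ
Total differences (Hamming distance): 5

5


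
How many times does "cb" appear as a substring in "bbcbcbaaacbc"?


Searching for "cb" in "bbcbcbaaacbc"
Scanning each position:
  Position 0: "bb" => no
  Position 1: "bc" => no
  Position 2: "cb" => MATCH
  Position 3: "bc" => no
  Position 4: "cb" => MATCH
  Position 5: "ba" => no
  Position 6: "aa" => no
  Position 7: "aa" => no
  Position 8: "ac" => no
  Position 9: "cb" => MATCH
  Position 10: "bc" => no
Total occurrences: 3

3


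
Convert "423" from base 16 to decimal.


Input: "423" in base 16
Positional expansion:
  Digit '4' (value 4) x 16^2 = 1024
  Digit '2' (value 2) x 16^1 = 32
  Digit '3' (value 3) x 16^0 = 3
Sum = 1059

1059


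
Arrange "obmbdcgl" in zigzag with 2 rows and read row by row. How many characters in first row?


Zigzag "obmbdcgl" into 2 rows:
Placing characters:
  'o' => row 0
  'b' => row 1
  'm' => row 0
  'b' => row 1
  'd' => row 0
  'c' => row 1
  'g' => row 0
  'l' => row 1
Rows:
  Row 0: "omdg"
  Row 1: "bbcl"
First row length: 4

4


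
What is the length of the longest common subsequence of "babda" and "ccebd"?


LCS of "babda" and "ccebd"
DP table:
           c    c    e    b    d
      0    0    0    0    0    0
  b   0    0    0    0    1    1
  a   0    0    0    0    1    1
  b   0    0    0    0    1    1
  d   0    0    0    0    1    2
  a   0    0    0    0    1    2
LCS length = dp[5][5] = 2

2


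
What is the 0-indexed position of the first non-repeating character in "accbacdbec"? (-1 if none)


Input: accbacdbec
Character frequencies:
  'a': 2
  'b': 2
  'c': 4
  'd': 1
  'e': 1
Scanning left to right for freq == 1:
  Position 0 ('a'): freq=2, skip
  Position 1 ('c'): freq=4, skip
  Position 2 ('c'): freq=4, skip
  Position 3 ('b'): freq=2, skip
  Position 4 ('a'): freq=2, skip
  Position 5 ('c'): freq=4, skip
  Position 6 ('d'): unique! => answer = 6

6


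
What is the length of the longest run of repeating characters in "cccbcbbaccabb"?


Input: "cccbcbbaccabb"
Scanning for longest run:
  Position 1 ('c'): continues run of 'c', length=2
  Position 2 ('c'): continues run of 'c', length=3
  Position 3 ('b'): new char, reset run to 1
  Position 4 ('c'): new char, reset run to 1
  Position 5 ('b'): new char, reset run to 1
  Position 6 ('b'): continues run of 'b', length=2
  Position 7 ('a'): new char, reset run to 1
  Position 8 ('c'): new char, reset run to 1
  Position 9 ('c'): continues run of 'c', length=2
  Position 10 ('a'): new char, reset run to 1
  Position 11 ('b'): new char, reset run to 1
  Position 12 ('b'): continues run of 'b', length=2
Longest run: 'c' with length 3

3


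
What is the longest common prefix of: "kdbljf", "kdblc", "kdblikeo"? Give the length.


Words: kdbljf, kdblc, kdblikeo
  Position 0: all 'k' => match
  Position 1: all 'd' => match
  Position 2: all 'b' => match
  Position 3: all 'l' => match
  Position 4: ('j', 'c', 'i') => mismatch, stop
LCP = "kdbl" (length 4)

4


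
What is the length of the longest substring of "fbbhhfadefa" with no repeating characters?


Input: "fbbhhfadefa"
Sliding window (track last position of each char):
  Position 0 ('f'): window [0,0] length 1 -- new best
  Position 1 ('b'): window [0,1] length 2 -- new best
  Position 2 ('b'): repeat (last at 1), move window start to 2
  Position 2 ('b'): window [2,2] length 1
  Position 3 ('h'): window [2,3] length 2
  Position 4 ('h'): repeat (last at 3), move window start to 4
  Position 4 ('h'): window [4,4] length 1
  Position 5 ('f'): window [4,5] length 2
  Position 6 ('a'): window [4,6] length 3 -- new best
  Position 7 ('d'): window [4,7] length 4 -- new best
  Position 8 ('e'): window [4,8] length 5 -- new best
  Position 9 ('f'): repeat (last at 5), move window start to 6
  Position 9 ('f'): window [6,9] length 4
  Position 10 ('a'): repeat (last at 6), move window start to 7
  Position 10 ('a'): window [7,10] length 4
Longest substring with no repeats: "hfade" with length 5

5


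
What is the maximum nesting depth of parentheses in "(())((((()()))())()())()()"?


Input: "(())((((()()))())()())()()"
Tracking depth:
  Position 0 '(': depth becomes 1
  Position 1 '(': depth becomes 2
  Position 2 ')': depth becomes 1
  Position 3 ')': depth becomes 0
  Position 4 '(': depth becomes 1
  Position 5 '(': depth becomes 2
  Position 6 '(': depth becomes 3
  Position 7 '(': depth becomes 4
  Position 8 '(': depth becomes 5
  Position 9 ')': depth becomes 4
  Position 10 '(': depth becomes 5
  Position 11 ')': depth becomes 4
  Position 12 ')': depth becomes 3
  Position 13 ')': depth becomes 2
  Position 14 '(': depth becomes 3
  Position 15 ')': depth becomes 2
  Position 16 ')': depth becomes 1
  Position 17 '(': depth becomes 2
  Position 18 ')': depth becomes 1
  Position 19 '(': depth becomes 2
  Position 20 ')': depth becomes 1
  Position 21 ')': depth becomes 0
  Position 22 '(': depth becomes 1
  Position 23 ')': depth becomes 0
  Position 24 '(': depth becomes 1
  Position 25 ')': depth becomes 0
Maximum depth reached: 5

5
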